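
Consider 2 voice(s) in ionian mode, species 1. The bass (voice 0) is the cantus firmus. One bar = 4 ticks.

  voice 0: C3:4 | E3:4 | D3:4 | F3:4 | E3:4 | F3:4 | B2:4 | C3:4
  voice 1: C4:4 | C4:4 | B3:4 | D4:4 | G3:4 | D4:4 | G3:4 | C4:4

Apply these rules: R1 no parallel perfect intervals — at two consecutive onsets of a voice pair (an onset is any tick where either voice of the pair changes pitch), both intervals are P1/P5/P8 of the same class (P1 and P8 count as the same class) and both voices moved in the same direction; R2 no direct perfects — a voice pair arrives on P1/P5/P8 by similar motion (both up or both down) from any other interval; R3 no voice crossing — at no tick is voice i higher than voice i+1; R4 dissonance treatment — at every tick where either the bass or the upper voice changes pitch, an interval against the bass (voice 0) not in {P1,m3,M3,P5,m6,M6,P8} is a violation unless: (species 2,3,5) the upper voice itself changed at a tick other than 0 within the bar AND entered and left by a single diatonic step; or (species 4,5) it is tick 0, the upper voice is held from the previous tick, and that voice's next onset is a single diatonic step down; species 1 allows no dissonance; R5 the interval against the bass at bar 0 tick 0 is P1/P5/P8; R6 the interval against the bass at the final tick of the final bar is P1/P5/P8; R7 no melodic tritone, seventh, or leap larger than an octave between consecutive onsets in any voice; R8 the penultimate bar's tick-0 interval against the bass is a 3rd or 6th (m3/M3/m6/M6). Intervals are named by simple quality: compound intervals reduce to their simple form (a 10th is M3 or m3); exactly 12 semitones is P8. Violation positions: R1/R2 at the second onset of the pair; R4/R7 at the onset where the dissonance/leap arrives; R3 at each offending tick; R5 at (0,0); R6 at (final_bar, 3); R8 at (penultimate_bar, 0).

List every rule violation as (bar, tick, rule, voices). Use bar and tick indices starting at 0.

(6, 0, R7, (0,))
(7, 0, R2, (0, 1))

bar 0: v0=C3 v1=C4 downbeat P8
bar 1: v0=E3 v1=C4 downbeat m6
bar 2: v0=D3 v1=B3 downbeat M6
bar 3: v0=F3 v1=D4 downbeat M6
bar 4: v0=E3 v1=G3 downbeat m3
bar 5: v0=F3 v1=D4 downbeat M6
bar 6: v0=B2 v1=G3 downbeat m6
bar 7: v0=C3 v1=C4 downbeat P8
  -> R7 @ bar 6 tick 0 v(0,): F3->B2 leap 6st
  -> R2 @ bar 7 tick 0 v(0, 1): B2/G3 m6 -> C3/C4 P8 similar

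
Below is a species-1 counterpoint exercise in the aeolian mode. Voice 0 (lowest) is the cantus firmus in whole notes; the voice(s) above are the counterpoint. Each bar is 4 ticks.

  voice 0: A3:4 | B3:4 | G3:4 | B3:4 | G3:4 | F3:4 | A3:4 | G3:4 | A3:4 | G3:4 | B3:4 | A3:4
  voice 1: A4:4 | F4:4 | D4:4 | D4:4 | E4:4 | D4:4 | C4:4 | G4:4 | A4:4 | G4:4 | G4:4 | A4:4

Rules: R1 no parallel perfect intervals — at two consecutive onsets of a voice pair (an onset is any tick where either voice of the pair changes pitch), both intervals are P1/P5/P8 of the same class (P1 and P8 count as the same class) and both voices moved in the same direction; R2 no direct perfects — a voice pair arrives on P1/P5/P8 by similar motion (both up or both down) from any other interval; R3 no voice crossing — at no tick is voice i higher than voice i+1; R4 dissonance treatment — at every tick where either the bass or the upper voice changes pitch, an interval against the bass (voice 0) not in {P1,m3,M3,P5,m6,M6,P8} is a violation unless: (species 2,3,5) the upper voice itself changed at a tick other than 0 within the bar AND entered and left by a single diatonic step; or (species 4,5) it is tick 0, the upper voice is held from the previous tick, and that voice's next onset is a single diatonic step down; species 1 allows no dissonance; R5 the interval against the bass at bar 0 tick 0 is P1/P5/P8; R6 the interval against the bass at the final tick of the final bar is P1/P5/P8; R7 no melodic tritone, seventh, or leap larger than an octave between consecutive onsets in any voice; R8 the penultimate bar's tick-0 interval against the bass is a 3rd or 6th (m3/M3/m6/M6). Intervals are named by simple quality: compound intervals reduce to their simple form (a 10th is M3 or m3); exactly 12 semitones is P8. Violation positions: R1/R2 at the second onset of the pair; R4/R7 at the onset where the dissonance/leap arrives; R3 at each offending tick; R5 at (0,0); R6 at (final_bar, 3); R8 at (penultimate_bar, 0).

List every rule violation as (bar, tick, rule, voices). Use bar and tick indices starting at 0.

bar 0: v0=A3 v1=A4 downbeat P8
bar 1: v0=B3 v1=F4 downbeat TT
bar 2: v0=G3 v1=D4 downbeat P5
bar 3: v0=B3 v1=D4 downbeat m3
bar 4: v0=G3 v1=E4 downbeat M6
bar 5: v0=F3 v1=D4 downbeat M6
bar 6: v0=A3 v1=C4 downbeat m3
bar 7: v0=G3 v1=G4 downbeat P8
bar 8: v0=A3 v1=A4 downbeat P8
bar 9: v0=G3 v1=G4 downbeat P8
bar 10: v0=B3 v1=G4 downbeat m6
bar 11: v0=A3 v1=A4 downbeat P8
  -> R4 @ bar 1 tick 0 v(0, 1): B3/F4 TT untreated
  -> R2 @ bar 2 tick 0 v(0, 1): B3/F4 TT -> G3/D4 P5 similar
  -> R1 @ bar 8 tick 0 v(0, 1): G3/G4 P8 -> A3/A4 P8 similar
  -> R1 @ bar 9 tick 0 v(0, 1): A3/A4 P8 -> G3/G4 P8 similar

(1, 0, R4, (0, 1))
(2, 0, R2, (0, 1))
(8, 0, R1, (0, 1))
(9, 0, R1, (0, 1))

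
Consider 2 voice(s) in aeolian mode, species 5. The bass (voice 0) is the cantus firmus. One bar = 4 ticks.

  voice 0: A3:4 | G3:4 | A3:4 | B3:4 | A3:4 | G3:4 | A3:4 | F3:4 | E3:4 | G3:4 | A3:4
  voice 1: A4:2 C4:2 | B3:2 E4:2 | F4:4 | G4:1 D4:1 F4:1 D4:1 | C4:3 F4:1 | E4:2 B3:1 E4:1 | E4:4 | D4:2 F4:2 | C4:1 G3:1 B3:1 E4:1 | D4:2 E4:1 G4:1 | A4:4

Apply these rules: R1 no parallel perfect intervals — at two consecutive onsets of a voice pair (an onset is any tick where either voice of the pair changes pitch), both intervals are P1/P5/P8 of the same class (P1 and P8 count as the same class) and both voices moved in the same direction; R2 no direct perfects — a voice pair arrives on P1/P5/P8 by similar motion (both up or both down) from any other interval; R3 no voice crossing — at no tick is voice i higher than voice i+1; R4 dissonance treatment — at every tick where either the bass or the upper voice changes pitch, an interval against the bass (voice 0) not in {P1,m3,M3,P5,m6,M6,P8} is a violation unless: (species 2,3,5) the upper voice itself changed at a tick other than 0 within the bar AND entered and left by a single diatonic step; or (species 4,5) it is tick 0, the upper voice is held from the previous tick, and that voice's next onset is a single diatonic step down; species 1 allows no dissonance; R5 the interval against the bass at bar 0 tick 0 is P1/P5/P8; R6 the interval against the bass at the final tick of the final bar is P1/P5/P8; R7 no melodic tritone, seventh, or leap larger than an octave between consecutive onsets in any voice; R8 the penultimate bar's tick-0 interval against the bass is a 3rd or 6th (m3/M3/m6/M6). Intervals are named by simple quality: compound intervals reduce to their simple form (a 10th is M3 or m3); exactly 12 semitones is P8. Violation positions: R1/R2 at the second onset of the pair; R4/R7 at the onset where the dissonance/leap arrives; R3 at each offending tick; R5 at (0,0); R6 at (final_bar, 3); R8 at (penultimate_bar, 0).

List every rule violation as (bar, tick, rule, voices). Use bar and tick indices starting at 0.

(3, 2, R4, (0, 1))
(9, 0, R8, (0, 1))
(10, 0, R1, (0, 1))

bar 0: v0=A3 v1=A4 downbeat P8
bar 1: v0=G3 v1=B3 downbeat M3
bar 2: v0=A3 v1=F4 downbeat m6
bar 3: v0=B3 v1=G4 downbeat m6
bar 4: v0=A3 v1=C4 downbeat m3
bar 5: v0=G3 v1=E4 downbeat M6
bar 6: v0=A3 v1=E4 downbeat P5
bar 7: v0=F3 v1=D4 downbeat M6
bar 8: v0=E3 v1=C4 downbeat m6
bar 9: v0=G3 v1=D4 downbeat P5
bar 10: v0=A3 v1=A4 downbeat P8
  -> R4 @ bar 3 tick 2 v(0, 1): B3/F4 TT untreated
  -> R8 @ bar 9 tick 0 v(0, 1): penult P5 not 3rd/6th
  -> R1 @ bar 10 tick 0 v(0, 1): G3/G4 P8 -> A3/A4 P8 similar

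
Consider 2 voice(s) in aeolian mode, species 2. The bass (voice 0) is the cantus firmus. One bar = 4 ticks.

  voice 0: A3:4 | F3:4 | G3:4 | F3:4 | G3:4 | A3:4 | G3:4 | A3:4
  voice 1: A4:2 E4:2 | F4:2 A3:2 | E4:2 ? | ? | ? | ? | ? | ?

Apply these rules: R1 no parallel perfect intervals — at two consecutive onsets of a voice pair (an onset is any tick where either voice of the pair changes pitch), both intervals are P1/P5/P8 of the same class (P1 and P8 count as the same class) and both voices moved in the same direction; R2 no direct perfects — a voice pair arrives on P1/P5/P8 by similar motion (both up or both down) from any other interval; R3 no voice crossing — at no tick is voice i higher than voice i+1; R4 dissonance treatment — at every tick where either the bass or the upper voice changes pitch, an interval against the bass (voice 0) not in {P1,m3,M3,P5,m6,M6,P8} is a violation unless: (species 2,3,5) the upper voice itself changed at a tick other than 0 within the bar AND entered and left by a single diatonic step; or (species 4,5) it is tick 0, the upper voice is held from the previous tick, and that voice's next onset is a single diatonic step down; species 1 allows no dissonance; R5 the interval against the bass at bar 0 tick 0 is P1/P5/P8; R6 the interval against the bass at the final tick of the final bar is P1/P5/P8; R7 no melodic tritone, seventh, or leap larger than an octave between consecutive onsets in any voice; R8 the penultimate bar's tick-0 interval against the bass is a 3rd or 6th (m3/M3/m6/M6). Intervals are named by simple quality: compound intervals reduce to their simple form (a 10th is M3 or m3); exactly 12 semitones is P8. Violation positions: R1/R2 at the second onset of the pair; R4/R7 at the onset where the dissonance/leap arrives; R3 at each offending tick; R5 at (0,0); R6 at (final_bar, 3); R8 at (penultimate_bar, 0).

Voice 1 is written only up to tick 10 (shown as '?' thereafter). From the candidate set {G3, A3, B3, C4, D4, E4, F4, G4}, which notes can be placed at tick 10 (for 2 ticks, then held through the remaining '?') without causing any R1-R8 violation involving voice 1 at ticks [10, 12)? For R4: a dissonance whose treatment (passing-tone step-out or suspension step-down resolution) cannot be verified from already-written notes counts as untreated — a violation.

{B3, D4, E4, G3, G4}

G3: legal
A3: violates R4
B3: legal
C4: violates R4
D4: legal
E4: legal
F4: violates R4
G4: legal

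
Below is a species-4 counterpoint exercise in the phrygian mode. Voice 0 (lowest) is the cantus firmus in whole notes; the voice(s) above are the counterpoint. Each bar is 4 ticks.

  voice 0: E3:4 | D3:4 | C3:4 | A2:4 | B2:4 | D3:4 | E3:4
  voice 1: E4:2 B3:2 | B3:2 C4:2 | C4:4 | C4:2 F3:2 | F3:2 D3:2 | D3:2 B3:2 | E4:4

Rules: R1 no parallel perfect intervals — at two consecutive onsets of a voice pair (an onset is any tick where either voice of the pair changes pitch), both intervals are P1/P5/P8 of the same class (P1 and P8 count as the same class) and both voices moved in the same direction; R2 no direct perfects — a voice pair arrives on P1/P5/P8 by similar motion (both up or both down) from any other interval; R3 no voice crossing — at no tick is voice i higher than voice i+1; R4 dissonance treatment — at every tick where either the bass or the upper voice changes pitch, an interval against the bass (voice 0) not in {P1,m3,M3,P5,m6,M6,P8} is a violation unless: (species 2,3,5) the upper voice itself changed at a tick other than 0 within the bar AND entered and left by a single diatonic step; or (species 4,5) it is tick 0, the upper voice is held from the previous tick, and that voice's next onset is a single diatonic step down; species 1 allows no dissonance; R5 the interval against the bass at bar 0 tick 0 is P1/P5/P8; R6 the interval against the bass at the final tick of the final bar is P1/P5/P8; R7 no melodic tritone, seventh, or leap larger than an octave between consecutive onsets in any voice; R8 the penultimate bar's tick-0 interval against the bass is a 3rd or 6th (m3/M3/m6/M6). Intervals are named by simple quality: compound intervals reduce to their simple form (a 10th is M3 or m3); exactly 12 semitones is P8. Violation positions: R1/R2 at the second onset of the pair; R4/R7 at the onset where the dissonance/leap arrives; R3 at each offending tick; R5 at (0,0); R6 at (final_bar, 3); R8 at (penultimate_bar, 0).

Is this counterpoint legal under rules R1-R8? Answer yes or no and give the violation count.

No (4 violations)

bar 0: v0=E3 v1=E4 (P8)
bar 1: v0=D3 v1=B3 (M6)
bar 2: v0=C3 v1=C4 (P8)
bar 3: v0=A2 v1=C4 (m3)
bar 4: v0=B2 v1=F3 (TT)
bar 5: v0=D3 v1=D3 (P1)
bar 6: v0=E3 v1=E4 (P8)
  R4 @ bar1.2: D3/C4 m7 untreated
  R4 @ bar4.0: B2/F3 TT untreated
  R8 @ bar5.0: penult P1 not 3rd/6th
  R2 @ bar6.0: D3/B3 M6 -> E3/E4 P8 similar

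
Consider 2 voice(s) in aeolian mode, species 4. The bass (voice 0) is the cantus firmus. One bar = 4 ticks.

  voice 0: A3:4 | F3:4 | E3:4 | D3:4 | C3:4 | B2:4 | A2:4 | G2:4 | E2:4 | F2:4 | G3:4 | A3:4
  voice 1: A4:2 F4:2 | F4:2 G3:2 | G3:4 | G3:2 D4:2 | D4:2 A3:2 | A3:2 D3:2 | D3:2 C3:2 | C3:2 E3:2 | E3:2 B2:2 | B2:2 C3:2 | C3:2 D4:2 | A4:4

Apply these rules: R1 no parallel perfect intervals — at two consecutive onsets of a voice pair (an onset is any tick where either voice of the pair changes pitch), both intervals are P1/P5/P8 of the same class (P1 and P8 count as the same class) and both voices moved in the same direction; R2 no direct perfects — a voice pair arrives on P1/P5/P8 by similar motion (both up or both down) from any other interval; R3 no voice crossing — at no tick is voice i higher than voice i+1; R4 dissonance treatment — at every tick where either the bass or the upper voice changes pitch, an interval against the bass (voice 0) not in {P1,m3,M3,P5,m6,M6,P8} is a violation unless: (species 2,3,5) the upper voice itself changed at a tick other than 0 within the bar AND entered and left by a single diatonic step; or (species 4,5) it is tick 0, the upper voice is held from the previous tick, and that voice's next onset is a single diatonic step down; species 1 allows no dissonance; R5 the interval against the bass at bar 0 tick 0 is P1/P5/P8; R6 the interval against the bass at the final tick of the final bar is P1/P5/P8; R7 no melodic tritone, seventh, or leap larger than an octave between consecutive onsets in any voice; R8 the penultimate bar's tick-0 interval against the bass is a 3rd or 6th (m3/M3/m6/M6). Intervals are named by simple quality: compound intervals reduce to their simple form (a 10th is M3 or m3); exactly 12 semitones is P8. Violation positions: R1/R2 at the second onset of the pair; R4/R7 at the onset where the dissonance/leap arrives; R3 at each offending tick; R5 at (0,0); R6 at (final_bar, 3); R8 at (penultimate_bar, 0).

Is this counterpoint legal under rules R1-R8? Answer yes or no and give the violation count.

bar 0: v0=A3 v1=A4 (P8)
bar 1: v0=F3 v1=F4 (P8)
bar 2: v0=E3 v1=G3 (m3)
bar 3: v0=D3 v1=G3 (P4)
bar 4: v0=C3 v1=D4 (M2)
bar 5: v0=B2 v1=A3 (m7)
bar 6: v0=A2 v1=D3 (P4)
bar 7: v0=G2 v1=C3 (P4)
bar 8: v0=E2 v1=E3 (P8)
bar 9: v0=F2 v1=B2 (TT)
bar 10: v0=G3 v1=C3 (P5)
bar 11: v0=A3 v1=A4 (P8)
  R4 @ bar1.2: F3/G3 M2 untreated
  R7 @ bar1.2: F4->G3 leap 10st
  R4 @ bar3.0: D3/G3 P4 untreated
  R4 @ bar4.0: C3/D4 M2 untreated
  R4 @ bar5.0: B2/A3 m7 untreated
  R4 @ bar7.0: G2/C3 P4 untreated
  R4 @ bar9.0: F2/B2 TT untreated
  R3 @ bar10.0: G3 above C3
  R7 @ bar10.0: F2->G3 leap 14st
  R8 @ bar10.0: penult P5 not 3rd/6th
  R3 @ bar10.1: G3 above C3
  R7 @ bar10.2: C3->D4 leap 14st
  R2 @ bar11.0: G3/D4 P5 -> A3/A4 P8 similar

No (13 violations)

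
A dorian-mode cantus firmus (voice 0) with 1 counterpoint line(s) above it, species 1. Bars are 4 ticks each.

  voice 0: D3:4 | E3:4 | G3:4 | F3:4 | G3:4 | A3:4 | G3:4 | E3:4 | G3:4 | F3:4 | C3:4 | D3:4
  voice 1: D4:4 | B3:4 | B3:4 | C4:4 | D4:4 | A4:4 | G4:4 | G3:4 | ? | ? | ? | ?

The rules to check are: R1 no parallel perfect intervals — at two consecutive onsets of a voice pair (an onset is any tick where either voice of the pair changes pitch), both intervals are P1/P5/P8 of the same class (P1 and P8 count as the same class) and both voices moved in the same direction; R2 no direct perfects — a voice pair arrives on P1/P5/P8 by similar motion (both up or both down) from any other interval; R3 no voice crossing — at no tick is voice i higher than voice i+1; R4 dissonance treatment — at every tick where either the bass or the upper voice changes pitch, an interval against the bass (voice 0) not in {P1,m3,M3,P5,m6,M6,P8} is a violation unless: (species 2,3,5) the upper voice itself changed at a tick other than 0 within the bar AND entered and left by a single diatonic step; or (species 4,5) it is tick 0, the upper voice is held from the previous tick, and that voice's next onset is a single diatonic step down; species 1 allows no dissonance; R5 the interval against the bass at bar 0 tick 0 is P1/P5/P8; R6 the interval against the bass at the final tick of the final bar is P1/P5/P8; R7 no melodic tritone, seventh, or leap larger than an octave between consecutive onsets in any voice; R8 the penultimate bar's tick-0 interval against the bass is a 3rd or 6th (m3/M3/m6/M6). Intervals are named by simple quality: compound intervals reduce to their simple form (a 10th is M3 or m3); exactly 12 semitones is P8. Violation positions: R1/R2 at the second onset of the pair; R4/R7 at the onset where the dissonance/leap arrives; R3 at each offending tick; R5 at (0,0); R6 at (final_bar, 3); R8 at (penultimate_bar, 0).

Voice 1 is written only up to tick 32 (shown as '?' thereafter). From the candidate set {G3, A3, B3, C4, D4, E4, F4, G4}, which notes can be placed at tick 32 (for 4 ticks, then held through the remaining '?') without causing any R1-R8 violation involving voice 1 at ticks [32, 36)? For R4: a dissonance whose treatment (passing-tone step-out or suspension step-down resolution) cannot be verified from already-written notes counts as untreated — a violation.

G3: legal
A3: violates R4
B3: legal
C4: violates R4
D4: violates R2
E4: legal
F4: violates R4,R7
G4: violates R2

{B3, E4, G3}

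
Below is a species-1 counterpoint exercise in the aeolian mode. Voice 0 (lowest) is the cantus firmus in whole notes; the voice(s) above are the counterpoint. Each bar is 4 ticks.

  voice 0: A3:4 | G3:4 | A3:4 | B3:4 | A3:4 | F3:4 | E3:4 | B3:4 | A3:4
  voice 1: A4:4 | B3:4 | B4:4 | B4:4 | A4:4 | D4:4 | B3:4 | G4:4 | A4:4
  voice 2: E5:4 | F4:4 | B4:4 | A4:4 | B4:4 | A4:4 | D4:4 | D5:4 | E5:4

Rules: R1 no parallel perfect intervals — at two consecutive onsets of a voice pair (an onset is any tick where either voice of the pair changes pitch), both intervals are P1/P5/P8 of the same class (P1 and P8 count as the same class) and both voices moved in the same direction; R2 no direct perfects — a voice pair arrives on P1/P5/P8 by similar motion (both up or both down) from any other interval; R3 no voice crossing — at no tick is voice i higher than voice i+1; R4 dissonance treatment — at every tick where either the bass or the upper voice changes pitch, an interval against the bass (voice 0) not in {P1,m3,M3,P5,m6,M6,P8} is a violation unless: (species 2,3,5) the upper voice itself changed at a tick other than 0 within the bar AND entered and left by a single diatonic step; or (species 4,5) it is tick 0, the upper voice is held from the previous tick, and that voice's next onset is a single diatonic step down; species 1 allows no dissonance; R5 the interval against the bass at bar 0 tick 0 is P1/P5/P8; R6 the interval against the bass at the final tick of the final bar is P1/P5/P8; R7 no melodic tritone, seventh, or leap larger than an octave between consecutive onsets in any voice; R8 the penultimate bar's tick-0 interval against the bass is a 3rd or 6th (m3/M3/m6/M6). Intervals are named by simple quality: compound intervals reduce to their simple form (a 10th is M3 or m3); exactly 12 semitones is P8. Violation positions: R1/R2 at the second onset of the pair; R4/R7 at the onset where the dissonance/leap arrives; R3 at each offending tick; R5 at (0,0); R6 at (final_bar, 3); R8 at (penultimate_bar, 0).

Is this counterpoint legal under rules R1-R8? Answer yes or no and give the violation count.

No (19 violations)

bar 0: v0=A3 v1=A4 v2=E5 (P5)
bar 1: v0=G3 v1=B3 v2=F4 (m7)
bar 2: v0=A3 v1=B4 v2=B4 (M2)
bar 3: v0=B3 v1=B4 v2=A4 (m7)
bar 4: v0=A3 v1=A4 v2=B4 (M2)
bar 5: v0=F3 v1=D4 v2=A4 (M3)
bar 6: v0=E3 v1=B3 v2=D4 (m7)
bar 7: v0=B3 v1=G4 v2=D5 (m3)
bar 8: v0=A3 v1=A4 v2=E5 (P5)
  R4 @ bar1.0: G3/F4 m7 untreated
  R7 @ bar1.0: A4->B3 leap 10st
  R7 @ bar1.0: E5->F4 leap 11st
  R2 @ bar2.0: B3/F4 TT -> B4/B4 P1 similar
  R4 @ bar2.0: A3/B4 M2 untreated
  R4 @ bar2.0: A3/B4 M2 untreated
  R7 @ bar2.0: F4->B4 leap 6st
  R3 @ bar3.0: B4 above A4
  R4 @ bar3.0: B3/A4 m7 untreated
  R3 @ bar3.1: B4 above A4
  R3 @ bar3.2: B4 above A4
  R3 @ bar3.3: B4 above A4
  R1 @ bar4.0: B3/B4 P8 -> A3/A4 P8 similar
  R4 @ bar4.0: A3/B4 M2 untreated
  R2 @ bar5.0: A4/B4 M2 -> D4/A4 P5 similar
  R2 @ bar6.0: F3/D4 M6 -> E3/B3 P5 similar
  R4 @ bar6.0: E3/D4 m7 untreated
  R2 @ bar7.0: B3/D4 m3 -> G4/D5 P5 similar
  R1 @ bar8.0: G4/D5 P5 -> A4/E5 P5 similar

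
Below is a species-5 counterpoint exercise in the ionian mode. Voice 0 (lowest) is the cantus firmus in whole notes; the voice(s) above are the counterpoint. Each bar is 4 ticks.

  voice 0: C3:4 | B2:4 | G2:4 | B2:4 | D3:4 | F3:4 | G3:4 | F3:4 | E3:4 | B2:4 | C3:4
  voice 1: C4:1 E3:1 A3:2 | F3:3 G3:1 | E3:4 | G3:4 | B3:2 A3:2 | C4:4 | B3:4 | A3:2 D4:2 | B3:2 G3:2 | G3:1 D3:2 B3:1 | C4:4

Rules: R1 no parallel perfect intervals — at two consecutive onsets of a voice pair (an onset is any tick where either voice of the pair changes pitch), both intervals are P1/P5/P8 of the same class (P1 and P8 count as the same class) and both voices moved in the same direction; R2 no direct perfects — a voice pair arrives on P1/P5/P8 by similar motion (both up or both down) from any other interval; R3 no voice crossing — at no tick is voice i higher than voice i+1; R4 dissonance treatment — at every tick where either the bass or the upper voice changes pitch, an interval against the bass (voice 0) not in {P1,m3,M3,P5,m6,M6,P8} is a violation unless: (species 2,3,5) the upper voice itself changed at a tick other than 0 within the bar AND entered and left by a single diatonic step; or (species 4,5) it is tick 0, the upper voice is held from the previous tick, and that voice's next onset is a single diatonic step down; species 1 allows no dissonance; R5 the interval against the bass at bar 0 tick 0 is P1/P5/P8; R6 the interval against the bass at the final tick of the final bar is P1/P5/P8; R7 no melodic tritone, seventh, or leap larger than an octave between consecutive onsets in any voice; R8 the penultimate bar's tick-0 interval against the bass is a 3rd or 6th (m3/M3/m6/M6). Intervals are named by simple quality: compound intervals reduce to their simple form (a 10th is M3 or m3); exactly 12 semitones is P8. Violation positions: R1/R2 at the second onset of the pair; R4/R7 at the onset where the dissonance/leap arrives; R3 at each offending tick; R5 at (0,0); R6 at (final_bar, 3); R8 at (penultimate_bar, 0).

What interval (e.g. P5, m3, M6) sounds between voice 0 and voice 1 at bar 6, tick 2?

M3

voice 0=G3 voice 1=B3 -> M3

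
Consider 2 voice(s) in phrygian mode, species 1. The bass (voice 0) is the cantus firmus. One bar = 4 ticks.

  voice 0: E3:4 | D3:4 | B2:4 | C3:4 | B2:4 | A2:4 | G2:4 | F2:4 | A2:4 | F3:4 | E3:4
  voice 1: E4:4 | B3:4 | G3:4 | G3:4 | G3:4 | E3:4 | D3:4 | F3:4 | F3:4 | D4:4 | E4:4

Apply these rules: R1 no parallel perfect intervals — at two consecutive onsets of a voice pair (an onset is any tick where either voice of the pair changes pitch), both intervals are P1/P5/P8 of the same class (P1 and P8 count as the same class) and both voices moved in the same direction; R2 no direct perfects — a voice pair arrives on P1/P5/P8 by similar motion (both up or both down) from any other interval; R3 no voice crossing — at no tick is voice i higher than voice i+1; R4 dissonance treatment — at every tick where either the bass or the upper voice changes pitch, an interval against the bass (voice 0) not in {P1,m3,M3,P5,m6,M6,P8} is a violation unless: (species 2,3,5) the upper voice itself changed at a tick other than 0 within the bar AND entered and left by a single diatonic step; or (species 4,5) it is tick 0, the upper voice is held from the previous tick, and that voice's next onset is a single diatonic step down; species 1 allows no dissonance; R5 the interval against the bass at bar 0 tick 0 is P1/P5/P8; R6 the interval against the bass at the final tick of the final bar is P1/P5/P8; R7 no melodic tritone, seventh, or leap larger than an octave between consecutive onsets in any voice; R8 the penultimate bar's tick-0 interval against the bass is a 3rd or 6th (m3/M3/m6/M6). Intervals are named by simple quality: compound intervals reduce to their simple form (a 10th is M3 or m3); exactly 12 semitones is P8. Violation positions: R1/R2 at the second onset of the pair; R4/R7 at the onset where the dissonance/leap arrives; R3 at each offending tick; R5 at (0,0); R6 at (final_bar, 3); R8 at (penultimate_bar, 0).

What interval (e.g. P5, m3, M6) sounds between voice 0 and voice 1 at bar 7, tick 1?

voice 0=F2 voice 1=F3 -> P8

P8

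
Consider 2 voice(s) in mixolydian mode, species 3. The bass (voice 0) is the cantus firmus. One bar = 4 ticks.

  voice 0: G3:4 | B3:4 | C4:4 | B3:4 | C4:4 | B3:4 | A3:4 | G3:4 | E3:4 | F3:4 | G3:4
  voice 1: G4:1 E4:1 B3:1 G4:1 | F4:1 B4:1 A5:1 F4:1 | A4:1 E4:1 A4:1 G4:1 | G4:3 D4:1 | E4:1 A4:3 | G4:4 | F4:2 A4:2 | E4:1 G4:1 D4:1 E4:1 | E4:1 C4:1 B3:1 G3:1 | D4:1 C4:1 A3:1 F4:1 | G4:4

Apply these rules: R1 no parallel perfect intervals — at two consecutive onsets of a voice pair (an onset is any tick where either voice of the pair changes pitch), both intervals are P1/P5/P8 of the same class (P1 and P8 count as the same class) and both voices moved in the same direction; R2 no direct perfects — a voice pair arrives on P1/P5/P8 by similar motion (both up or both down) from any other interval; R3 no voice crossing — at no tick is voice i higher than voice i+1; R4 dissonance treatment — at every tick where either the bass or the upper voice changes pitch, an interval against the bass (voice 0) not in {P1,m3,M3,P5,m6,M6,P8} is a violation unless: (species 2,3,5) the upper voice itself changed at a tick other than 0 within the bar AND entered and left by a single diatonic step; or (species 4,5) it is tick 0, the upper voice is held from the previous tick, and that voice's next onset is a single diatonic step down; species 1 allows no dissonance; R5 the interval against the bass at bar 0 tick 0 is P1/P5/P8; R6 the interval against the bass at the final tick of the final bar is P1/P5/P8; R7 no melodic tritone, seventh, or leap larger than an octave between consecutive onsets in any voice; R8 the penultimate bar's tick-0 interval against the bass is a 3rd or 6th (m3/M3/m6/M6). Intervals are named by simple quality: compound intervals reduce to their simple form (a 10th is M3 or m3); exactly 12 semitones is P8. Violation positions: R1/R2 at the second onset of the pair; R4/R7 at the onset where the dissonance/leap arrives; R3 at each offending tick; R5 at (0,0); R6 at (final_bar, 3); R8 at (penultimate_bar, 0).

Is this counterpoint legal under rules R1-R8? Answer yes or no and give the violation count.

No (7 violations)

bar 0: v0=G3 v1=G4 (P8)
bar 1: v0=B3 v1=F4 (TT)
bar 2: v0=C4 v1=A4 (M6)
bar 3: v0=B3 v1=G4 (m6)
bar 4: v0=C4 v1=E4 (M3)
bar 5: v0=B3 v1=G4 (m6)
bar 6: v0=A3 v1=F4 (m6)
bar 7: v0=G3 v1=E4 (M6)
bar 8: v0=E3 v1=E4 (P8)
bar 9: v0=F3 v1=D4 (M6)
bar 10: v0=G3 v1=G4 (P8)
  R4 @ bar1.0: B3/F4 TT untreated
  R7 @ bar1.1: F4->B4 leap 6st
  R4 @ bar1.2: B3/A5 m7 untreated
  R7 @ bar1.2: B4->A5 leap 10st
  R4 @ bar1.3: B3/F4 TT untreated
  R7 @ bar1.3: A5->F4 leap 16st
  R1 @ bar10.0: F3/F4 P8 -> G3/G4 P8 similar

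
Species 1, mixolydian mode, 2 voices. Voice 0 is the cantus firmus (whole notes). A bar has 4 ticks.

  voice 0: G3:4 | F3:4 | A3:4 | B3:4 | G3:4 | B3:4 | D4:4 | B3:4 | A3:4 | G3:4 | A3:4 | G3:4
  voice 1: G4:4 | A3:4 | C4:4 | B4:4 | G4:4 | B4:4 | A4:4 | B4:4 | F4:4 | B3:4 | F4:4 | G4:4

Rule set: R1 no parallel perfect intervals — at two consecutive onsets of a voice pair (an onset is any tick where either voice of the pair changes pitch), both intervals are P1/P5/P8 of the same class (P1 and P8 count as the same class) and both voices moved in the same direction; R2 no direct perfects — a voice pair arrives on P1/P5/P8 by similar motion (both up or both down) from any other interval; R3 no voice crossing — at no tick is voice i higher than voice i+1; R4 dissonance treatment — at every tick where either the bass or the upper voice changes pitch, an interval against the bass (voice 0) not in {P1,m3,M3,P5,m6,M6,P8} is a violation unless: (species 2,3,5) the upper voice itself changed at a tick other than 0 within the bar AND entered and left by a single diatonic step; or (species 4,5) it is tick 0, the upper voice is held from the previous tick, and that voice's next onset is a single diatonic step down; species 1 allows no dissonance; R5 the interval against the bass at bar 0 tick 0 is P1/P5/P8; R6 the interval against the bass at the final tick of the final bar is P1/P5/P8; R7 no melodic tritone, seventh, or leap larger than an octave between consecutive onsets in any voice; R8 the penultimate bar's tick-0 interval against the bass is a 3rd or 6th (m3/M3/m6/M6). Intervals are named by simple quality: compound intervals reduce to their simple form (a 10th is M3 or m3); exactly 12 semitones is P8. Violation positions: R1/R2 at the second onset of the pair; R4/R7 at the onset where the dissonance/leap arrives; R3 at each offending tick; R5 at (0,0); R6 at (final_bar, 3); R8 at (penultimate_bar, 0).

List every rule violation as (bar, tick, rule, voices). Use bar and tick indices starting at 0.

bar 0: v0=G3 v1=G4 downbeat P8
bar 1: v0=F3 v1=A3 downbeat M3
bar 2: v0=A3 v1=C4 downbeat m3
bar 3: v0=B3 v1=B4 downbeat P8
bar 4: v0=G3 v1=G4 downbeat P8
bar 5: v0=B3 v1=B4 downbeat P8
bar 6: v0=D4 v1=A4 downbeat P5
bar 7: v0=B3 v1=B4 downbeat P8
bar 8: v0=A3 v1=F4 downbeat m6
bar 9: v0=G3 v1=B3 downbeat M3
bar 10: v0=A3 v1=F4 downbeat m6
bar 11: v0=G3 v1=G4 downbeat P8
  -> R7 @ bar 1 tick 0 v(1,): G4->A3 leap 10st
  -> R2 @ bar 3 tick 0 v(0, 1): A3/C4 m3 -> B3/B4 P8 similar
  -> R7 @ bar 3 tick 0 v(1,): C4->B4 leap 11st
  -> R1 @ bar 4 tick 0 v(0, 1): B3/B4 P8 -> G3/G4 P8 similar
  -> R1 @ bar 5 tick 0 v(0, 1): G3/G4 P8 -> B3/B4 P8 similar
  -> R7 @ bar 8 tick 0 v(1,): B4->F4 leap 6st
  -> R7 @ bar 9 tick 0 v(1,): F4->B3 leap 6st
  -> R7 @ bar 10 tick 0 v(1,): B3->F4 leap 6st

(1, 0, R7, (1,))
(3, 0, R2, (0, 1))
(3, 0, R7, (1,))
(4, 0, R1, (0, 1))
(5, 0, R1, (0, 1))
(8, 0, R7, (1,))
(9, 0, R7, (1,))
(10, 0, R7, (1,))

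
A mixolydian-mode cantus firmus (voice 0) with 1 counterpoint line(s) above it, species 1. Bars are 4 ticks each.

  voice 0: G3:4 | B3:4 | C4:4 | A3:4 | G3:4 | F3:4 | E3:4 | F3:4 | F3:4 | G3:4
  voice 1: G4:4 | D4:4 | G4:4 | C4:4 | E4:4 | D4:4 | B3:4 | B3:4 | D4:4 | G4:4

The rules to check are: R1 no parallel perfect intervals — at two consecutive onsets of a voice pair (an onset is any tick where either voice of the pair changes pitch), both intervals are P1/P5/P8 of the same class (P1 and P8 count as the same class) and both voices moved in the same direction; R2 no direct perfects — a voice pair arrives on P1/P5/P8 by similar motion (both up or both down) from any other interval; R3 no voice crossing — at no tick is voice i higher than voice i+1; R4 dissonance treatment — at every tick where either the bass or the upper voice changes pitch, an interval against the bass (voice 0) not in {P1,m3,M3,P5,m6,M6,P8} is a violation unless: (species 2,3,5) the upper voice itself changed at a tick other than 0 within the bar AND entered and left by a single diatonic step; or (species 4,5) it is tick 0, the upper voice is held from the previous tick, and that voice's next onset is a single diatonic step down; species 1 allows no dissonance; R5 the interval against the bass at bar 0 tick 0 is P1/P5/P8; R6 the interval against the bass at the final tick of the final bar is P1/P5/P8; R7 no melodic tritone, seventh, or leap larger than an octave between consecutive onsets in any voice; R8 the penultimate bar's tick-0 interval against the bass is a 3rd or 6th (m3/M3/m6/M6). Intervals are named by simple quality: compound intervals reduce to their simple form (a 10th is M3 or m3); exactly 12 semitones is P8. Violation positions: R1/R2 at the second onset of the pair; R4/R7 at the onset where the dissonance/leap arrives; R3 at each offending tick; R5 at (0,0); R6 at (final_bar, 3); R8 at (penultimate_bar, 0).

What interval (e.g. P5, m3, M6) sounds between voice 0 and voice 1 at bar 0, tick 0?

P8

voice 0=G3 voice 1=G4 -> P8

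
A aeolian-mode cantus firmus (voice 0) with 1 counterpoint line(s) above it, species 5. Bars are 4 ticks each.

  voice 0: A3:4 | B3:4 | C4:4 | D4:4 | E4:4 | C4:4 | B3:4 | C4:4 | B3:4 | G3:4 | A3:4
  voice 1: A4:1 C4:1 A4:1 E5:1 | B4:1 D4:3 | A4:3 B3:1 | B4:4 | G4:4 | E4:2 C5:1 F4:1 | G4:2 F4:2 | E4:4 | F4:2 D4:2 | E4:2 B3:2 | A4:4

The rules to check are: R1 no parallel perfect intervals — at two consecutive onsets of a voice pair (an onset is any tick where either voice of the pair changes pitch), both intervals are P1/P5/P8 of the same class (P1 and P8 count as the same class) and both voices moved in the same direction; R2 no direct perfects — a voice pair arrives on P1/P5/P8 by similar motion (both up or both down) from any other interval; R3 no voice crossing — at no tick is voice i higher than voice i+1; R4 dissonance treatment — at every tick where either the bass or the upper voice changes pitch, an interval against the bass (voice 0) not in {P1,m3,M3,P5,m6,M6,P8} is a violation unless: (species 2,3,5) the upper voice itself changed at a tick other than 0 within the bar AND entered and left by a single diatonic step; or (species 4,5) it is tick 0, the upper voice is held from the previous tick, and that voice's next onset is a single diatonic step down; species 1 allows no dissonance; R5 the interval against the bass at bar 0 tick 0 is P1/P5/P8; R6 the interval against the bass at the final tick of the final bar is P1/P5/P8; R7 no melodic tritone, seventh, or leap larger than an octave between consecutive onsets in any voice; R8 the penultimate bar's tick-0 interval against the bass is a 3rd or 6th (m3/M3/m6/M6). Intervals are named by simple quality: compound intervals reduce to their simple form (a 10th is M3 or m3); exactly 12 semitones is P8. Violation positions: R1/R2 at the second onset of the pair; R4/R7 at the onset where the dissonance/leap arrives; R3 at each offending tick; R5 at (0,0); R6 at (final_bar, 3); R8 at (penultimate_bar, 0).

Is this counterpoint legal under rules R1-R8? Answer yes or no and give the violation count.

No (7 violations)

bar 0: v0=A3 v1=A4 (P8)
bar 1: v0=B3 v1=B4 (P8)
bar 2: v0=C4 v1=A4 (M6)
bar 3: v0=D4 v1=B4 (M6)
bar 4: v0=E4 v1=G4 (m3)
bar 5: v0=C4 v1=E4 (M3)
bar 6: v0=B3 v1=G4 (m6)
bar 7: v0=C4 v1=E4 (M3)
bar 8: v0=B3 v1=F4 (TT)
bar 9: v0=G3 v1=E4 (M6)
bar 10: v0=A3 v1=A4 (P8)
  R3 @ bar2.3: C4 above B3
  R4 @ bar2.3: C4/B3 m2 untreated
  R7 @ bar2.3: A4->B3 leap 10st
  R4 @ bar5.3: C4/F4 P4 untreated
  R4 @ bar8.0: B3/F4 TT untreated
  R2 @ bar10.0: G3/B3 M3 -> A3/A4 P8 similar
  R7 @ bar10.0: B3->A4 leap 10st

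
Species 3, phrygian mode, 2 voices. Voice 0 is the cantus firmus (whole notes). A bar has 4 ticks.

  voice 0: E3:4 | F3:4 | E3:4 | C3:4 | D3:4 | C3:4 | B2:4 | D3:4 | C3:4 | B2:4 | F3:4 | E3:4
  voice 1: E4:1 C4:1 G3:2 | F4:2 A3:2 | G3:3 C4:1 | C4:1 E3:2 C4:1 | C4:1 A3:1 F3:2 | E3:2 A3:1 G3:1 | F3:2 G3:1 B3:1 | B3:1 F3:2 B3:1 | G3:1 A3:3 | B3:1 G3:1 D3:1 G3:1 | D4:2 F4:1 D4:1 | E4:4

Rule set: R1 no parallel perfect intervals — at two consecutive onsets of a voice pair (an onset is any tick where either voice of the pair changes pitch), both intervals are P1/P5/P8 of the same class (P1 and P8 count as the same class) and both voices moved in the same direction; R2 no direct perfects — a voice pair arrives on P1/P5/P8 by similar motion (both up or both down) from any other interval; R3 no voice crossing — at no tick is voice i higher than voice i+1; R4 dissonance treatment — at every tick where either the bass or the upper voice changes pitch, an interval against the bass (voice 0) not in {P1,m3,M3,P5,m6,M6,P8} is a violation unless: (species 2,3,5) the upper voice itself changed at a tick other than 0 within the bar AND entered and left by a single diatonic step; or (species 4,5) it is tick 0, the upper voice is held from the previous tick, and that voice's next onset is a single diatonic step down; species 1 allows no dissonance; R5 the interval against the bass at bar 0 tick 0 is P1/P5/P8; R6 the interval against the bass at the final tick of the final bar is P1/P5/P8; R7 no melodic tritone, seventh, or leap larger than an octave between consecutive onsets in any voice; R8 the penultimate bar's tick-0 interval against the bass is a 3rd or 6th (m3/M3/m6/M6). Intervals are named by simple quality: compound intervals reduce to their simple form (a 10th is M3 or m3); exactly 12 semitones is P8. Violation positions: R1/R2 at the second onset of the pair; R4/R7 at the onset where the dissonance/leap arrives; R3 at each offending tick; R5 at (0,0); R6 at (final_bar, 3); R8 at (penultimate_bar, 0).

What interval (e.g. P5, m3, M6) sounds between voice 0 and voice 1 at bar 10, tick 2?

voice 0=F3 voice 1=F4 -> P8

P8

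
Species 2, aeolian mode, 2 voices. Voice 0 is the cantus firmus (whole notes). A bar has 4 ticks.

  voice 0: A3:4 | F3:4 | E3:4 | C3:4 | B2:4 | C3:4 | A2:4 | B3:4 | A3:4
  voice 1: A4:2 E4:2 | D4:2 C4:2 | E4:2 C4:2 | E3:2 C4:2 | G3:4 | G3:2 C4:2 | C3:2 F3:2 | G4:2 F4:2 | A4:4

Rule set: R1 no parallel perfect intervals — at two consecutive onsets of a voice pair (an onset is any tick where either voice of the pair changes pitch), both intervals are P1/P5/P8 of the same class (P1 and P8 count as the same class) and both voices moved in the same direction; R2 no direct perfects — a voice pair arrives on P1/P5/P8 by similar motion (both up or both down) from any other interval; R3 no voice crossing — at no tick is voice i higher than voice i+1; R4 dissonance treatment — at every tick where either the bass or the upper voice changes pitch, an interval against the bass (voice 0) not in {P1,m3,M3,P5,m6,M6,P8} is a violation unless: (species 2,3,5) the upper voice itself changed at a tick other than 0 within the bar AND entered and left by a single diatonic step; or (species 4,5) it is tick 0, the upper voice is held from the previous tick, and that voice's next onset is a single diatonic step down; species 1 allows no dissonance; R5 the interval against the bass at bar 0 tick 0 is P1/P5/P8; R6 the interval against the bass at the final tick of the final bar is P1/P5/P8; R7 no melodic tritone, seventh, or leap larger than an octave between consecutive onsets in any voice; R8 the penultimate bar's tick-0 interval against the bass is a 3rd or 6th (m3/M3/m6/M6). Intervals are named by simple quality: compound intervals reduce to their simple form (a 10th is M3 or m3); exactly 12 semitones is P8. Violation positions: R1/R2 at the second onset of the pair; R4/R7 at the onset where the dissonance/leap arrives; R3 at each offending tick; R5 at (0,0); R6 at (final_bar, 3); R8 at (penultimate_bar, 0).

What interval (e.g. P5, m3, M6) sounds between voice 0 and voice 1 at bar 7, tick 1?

m6

voice 0=B3 voice 1=G4 -> m6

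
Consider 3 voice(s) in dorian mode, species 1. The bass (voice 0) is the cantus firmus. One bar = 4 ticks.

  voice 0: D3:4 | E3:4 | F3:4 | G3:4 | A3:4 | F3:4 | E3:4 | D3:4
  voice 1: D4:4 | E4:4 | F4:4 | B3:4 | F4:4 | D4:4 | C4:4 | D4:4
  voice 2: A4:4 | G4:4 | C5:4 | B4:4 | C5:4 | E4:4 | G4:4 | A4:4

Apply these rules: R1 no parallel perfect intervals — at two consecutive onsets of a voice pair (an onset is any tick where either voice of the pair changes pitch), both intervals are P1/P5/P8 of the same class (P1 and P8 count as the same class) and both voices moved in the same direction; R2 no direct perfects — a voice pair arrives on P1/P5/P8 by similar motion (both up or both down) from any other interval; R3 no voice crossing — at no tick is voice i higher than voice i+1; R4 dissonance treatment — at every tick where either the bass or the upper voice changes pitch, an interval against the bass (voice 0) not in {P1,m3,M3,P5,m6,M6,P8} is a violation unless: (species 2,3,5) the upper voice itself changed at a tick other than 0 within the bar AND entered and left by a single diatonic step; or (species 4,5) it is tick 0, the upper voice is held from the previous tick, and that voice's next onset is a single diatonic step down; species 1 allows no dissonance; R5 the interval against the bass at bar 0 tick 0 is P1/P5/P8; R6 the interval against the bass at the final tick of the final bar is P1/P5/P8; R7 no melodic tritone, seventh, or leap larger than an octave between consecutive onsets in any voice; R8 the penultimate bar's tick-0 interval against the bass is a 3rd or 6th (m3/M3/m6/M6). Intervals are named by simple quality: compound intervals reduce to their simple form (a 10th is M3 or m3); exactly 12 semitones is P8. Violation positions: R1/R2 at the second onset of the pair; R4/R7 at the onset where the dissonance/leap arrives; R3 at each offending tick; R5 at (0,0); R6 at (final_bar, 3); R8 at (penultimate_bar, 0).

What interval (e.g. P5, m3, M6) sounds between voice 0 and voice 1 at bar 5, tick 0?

voice 0=F3 voice 1=D4 -> M6

M6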